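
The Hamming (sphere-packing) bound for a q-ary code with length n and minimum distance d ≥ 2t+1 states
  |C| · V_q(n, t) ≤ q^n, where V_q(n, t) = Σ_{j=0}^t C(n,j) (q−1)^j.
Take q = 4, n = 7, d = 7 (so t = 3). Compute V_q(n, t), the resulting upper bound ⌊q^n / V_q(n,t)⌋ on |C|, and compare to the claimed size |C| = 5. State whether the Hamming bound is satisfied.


V_q(n, t) = 1156, q^n = 16384, Hamming bound = 14, |C| = 5 ≤ bound (satisfied).

Step 1: Compute V_q(n, t) = Σ_{j=0}^3 C(n, j) (q−1)^j.
  j = 0: C(7,0)·(3)^0 = 1·1 = 1.
  j = 1: C(7,1)·(3)^1 = 7·3 = 21.
  j = 2: C(7,2)·(3)^2 = 21·9 = 189.
  j = 3: C(7,3)·(3)^3 = 35·27 = 945.
  V_q(n, t) = 1 + 21 + 189 + 945 = 1156.
Step 2: q^n = 4^7 = 16384.
Step 3: Hamming bound ⌊q^n / V_q(n,t)⌋ = ⌊16384/1156⌋ = 14.
Step 4: Compare |C| = 5 to 14: satisfied.
The claimed |C| lies below the Hamming bound.


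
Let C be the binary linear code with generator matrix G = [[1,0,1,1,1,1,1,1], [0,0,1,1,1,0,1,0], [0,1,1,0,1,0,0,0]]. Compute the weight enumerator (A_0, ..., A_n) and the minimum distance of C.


Weight distribution: A_0 = 1, A_3 = 3, A_4 = 1, A_6 = 2, A_7 = 1. Minimum distance d = 3.

Enumerate all 2^3 = 8 messages m ∈ F_2^3.
For each, compute codeword c = mG in F_2^8, then tally its weight.
  m = 000 → c = 00000000, weight = 0.
  m = 100 → c = 10111111, weight = 7.
  m = 010 → c = 00111010, weight = 4.
  m = 110 → c = 10000101, weight = 3.
  m = 001 → c = 01101000, weight = 3.
  m = 101 → c = 11010111, weight = 6.
  m = 011 → c = 01010010, weight = 3.
  m = 111 → c = 11101101, weight = 6.
Tally weights:
  weight 0: 1 codewords.
  weight 3: 3 codewords.
  weight 4: 1 codewords.
  weight 6: 2 codewords.
  weight 7: 1 codewords.
Minimum distance d = smallest w > 0 with A_w > 0 = 3.
Sanity: Σ A_w = 8 = 2^3 = 8 ✓.


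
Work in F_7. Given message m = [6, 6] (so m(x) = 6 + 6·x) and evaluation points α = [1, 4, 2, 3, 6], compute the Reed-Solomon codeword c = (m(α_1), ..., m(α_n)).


c = [5, 2, 4, 3, 0]

Message polynomial: m(x) = 6 + 6·x (mod 7).
For each evaluation point α_i, compute m(α_i) mod 7:
  α_1 = 1: Horner steps 6 → 5, so m(1) = 5.
  α_2 = 4: Horner steps 6 → 2, so m(4) = 2.
  α_3 = 2: Horner steps 6 → 4, so m(2) = 4.
  α_4 = 3: Horner steps 6 → 3, so m(3) = 3.
  α_5 = 6: Horner steps 6 → 0, so m(6) = 0.
Codeword c = [5, 2, 4, 3, 0] ∈ F_7^5.


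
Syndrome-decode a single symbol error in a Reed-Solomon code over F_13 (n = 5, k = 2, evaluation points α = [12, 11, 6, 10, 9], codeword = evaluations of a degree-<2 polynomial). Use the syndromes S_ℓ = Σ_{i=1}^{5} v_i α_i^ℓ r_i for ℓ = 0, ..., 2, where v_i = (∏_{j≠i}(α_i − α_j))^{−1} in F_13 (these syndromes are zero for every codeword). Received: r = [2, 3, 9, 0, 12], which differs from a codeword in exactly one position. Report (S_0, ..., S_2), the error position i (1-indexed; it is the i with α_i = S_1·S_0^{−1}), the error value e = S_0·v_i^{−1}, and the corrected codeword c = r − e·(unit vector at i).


S = (5, 3, 7), error at position 2, error magnitude e = 2, c = [2, 1, 9, 0, 12].

Step 1: column multipliers v_i = (∏_{j≠i}(α_i − α_j))^{−1} mod 13.
  i = 1 (α = 12): (12−11)(12−6)(12−10)(12−9) = 1·6·2·3 = 36 ≡ 10, so v_1 = 10^{−1} = 4 (mod 13).
  i = 2 (α = 11): (11−12)(11−6)(11−10)(11−9) = (−1)·5·1·2 = −10 ≡ 3, so v_2 = 3^{−1} = 9 (mod 13).
  i = 3 (α = 6): (6−12)(6−11)(6−10)(6−9) = (−6)·(−5)·(−4)·(−3) = 360 ≡ 9, so v_3 = 9^{−1} = 3 (mod 13).
  i = 4 (α = 10): (10−12)(10−11)(10−6)(10−9) = (−2)·(−1)·4·1 = 8 ≡ 8, so v_4 = 8^{−1} = 5 (mod 13).
  i = 5 (α = 9): (9−12)(9−11)(9−6)(9−10) = (−3)·(−2)·3·(−1) = −18 ≡ 8, so v_5 = 8^{−1} = 5 (mod 13).
  v = [4, 9, 3, 5, 5].
Step 2: syndromes of r = [2, 3, 9, 0, 12] (all sums mod 13).
  S_0 = Σ v_i r_i = 4·2 + 9·3 + 3·9 + 5·0 + 5·12 = 122 ≡ 5.
  S_1 = Σ v_i α_i r_i = 4·12·2 + 9·11·3 + 3·6·9 + 5·10·0 + 5·9·12 = 1095 ≡ 3.
  α_i^2 mod 13 = [1, 4, 10, 9, 3].
  S_2 = Σ v_i α_i^2 r_i = 4·1·2 + 9·4·3 + 3·10·9 + 5·9·0 + 5·3·12 = 566 ≡ 7.
  S = (5, 3, 7) ≠ 0, so r is not a codeword (an error is present).
Step 3: locate the error. For a single error e at position i, S_ℓ = v_i·e·α_i^ℓ, so α_err = S_1/S_0.
  S_0^{−1} = 5^{−1} = 8 (mod 13), so α_err = 3·8 = 24 ≡ 11 = α_2. Error position i = 2.
  Consistency check: S_2/S_1 = 7·9 = 63 ≡ 11 = α_err ✓ (single-error assumption holds).
Step 4: error magnitude e = S_0/v_2 = S_0·∏_{j≠2}(α_2 − α_j) = 5·3 = 15 ≡ 2 (mod 13).
Step 5: correct position 2: c_2 = r_2 − e = 3 − 2 ≡ 1 (mod 13). Hence c = [2, 1, 9, 0, 12].
  Check: interpolating c through the α_i gives m(x) = 3 + 1·x (degree < 2) with m(α_i) = c_i for every i, so c is indeed a codeword.


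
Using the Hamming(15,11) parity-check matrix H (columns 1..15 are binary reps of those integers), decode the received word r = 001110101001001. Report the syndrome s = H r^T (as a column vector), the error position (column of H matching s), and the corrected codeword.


s = (1, 1, 1, 1)^T, error position = 15, corrected codeword c = 001110101001000

Compute s = H r^T mod 2 one row at a time:
  s_1 = 0 + 1 + 0 + 0 + 1 + 0 + 0 + 1 = 3 ≡ 1 (mod 2).
  s_2 = 1 + 1 + 0 + 1 + 1 + 0 + 0 + 1 = 5 ≡ 1 (mod 2).
  s_3 = 0 + 1 + 0 + 1 + 0 + 0 + 0 + 1 = 3 ≡ 1 (mod 2).
  s_4 = 0 + 1 + 1 + 1 + 1 + 0 + 0 + 1 = 5 ≡ 1 (mod 2).
s = (1, 1, 1, 1)^T — this equals column 15 of H (binary 1111), so error is at position 15.
Correct: flip bit 15 of r = 001110101001001 to get c = 001110101001000.


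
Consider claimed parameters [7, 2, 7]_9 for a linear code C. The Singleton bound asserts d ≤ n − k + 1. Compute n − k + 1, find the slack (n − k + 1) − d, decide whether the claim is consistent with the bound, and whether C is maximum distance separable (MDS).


Singleton RHS = n − k + 1 = 6, slack = -1, bound violated (no such code; not MDS).

Singleton bound: d ≤ n − k + 1.
Here n = 7, k = 2, so n − k + 1 = 6.
Given d = 7, check d ≤ 6: NO.
Slack = (n − k + 1) − d = -1.
The slack is negative: d = 7 exceeds n − k + 1 = 6 by 1, so the Singleton bound is violated and no linear [7, 2, 7]_9 code can exist. In particular it is not MDS (MDS requires d = n − k + 1 exactly).
Description: the claimed parameters are [7, 2, 7]_9; such a code would be impossible (violates the Singleton bound).


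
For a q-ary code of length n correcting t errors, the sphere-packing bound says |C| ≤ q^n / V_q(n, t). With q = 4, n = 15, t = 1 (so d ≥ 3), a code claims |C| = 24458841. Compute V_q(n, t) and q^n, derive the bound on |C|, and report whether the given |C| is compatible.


V_q(n, t) = 46, q^n = 1073741824, Hamming bound = 23342213, |C| = 24458841 > bound (violated).

Step 1: Compute V_q(n, t) = Σ_{j=0}^1 C(n, j) (q−1)^j.
  j = 0: C(15,0)·(3)^0 = 1·1 = 1.
  j = 1: C(15,1)·(3)^1 = 15·3 = 45.
  V_q(n, t) = 1 + 45 = 46.
Step 2: q^n = 4^15 = 1073741824.
Step 3: Hamming bound ⌊q^n / V_q(n,t)⌋ = ⌊1073741824/46⌋ = 23342213.
Step 4: Compare |C| = 24458841 to 23342213: violated.
The claimed |C| lies above the Hamming bound, so no 4-ary code of length 15 with d ≥ 3 can have 24458841 codewords.


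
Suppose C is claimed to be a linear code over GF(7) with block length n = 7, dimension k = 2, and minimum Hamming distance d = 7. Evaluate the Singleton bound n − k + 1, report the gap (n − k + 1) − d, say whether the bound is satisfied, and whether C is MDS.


Singleton RHS = n − k + 1 = 6, slack = -1, bound violated (no such code; not MDS).

Singleton bound: d ≤ n − k + 1.
Here n = 7, k = 2, so n − k + 1 = 6.
Given d = 7, check d ≤ 6: NO.
Slack = (n − k + 1) − d = -1.
The slack is negative: d = 7 exceeds n − k + 1 = 6 by 1, so the Singleton bound is violated and no linear [7, 2, 7]_7 code can exist. In particular it is not MDS (MDS requires d = n − k + 1 exactly).
Description: the claimed parameters are [7, 2, 7]_7; such a code would be impossible (violates the Singleton bound).


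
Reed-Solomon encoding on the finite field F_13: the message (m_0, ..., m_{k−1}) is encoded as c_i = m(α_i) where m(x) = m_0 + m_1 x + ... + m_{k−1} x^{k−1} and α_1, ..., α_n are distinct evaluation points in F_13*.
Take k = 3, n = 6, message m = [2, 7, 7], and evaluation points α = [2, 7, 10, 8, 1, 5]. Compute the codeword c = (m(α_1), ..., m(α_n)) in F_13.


c = [5, 4, 5, 12, 3, 4]

Message polynomial: m(x) = 2 + 7·x + 7·x^2 (mod 13).
For each evaluation point α_i, compute m(α_i) mod 13:
  α_1 = 2: Horner steps 7 → 8 → 5, so m(2) = 5.
  α_2 = 7: Horner steps 7 → 4 → 4, so m(7) = 4.
  α_3 = 10: Horner steps 7 → 12 → 5, so m(10) = 5.
  α_4 = 8: Horner steps 7 → 11 → 12, so m(8) = 12.
  α_5 = 1: Horner steps 7 → 1 → 3, so m(1) = 3.
  α_6 = 5: Horner steps 7 → 3 → 4, so m(5) = 4.
Codeword c = [5, 4, 5, 12, 3, 4] ∈ F_13^6.


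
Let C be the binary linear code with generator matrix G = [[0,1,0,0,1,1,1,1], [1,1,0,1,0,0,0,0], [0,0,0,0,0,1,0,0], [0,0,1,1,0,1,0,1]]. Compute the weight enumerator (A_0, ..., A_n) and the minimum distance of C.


Weight distribution: A_0 = 1, A_1 = 1, A_3 = 2, A_4 = 5, A_5 = 5, A_6 = 2. Minimum distance d = 1.

Enumerate all 2^4 = 16 messages m ∈ F_2^4.
For each, compute codeword c = mG in F_2^8, then tally its weight.
  m = 0000 → c = 00000000, weight = 0.
  m = 1000 → c = 01001111, weight = 5.
  m = 0100 → c = 11010000, weight = 3.
  m = 1100 → c = 10011111, weight = 6.
  m = 0010 → c = 00000100, weight = 1.
  m = 1010 → c = 01001011, weight = 4.
  m = 0110 → c = 11010100, weight = 4.
  m = 1110 → c = 10011011, weight = 5.
  m = 0001 → c = 00110101, weight = 4.
  m = 1001 → c = 01111010, weight = 5.
  m = 0101 → c = 11100101, weight = 5.
  m = 1101 → c = 10101010, weight = 4.
  m = 0011 → c = 00110001, weight = 3.
  m = 1011 → c = 01111110, weight = 6.
  m = 0111 → c = 11100001, weight = 4.
  m = 1111 → c = 10101110, weight = 5.
Tally weights:
  weight 0: 1 codewords.
  weight 1: 1 codewords.
  weight 3: 2 codewords.
  weight 4: 5 codewords.
  weight 5: 5 codewords.
  weight 6: 2 codewords.
Minimum distance d = smallest w > 0 with A_w > 0 = 1.
Sanity: Σ A_w = 16 = 2^4 = 16 ✓.


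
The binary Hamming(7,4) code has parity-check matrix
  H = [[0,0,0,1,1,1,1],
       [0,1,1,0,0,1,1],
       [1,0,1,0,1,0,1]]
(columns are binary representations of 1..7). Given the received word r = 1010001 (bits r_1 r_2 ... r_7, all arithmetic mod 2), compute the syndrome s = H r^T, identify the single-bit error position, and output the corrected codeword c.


s = (1, 0, 1)^T, error position = 5, corrected codeword c = 1010101

Compute s = H r^T mod 2 one row at a time:
  s_1 = 0 + 0 + 0 + 1 = 1 ≡ 1 (mod 2).
  s_2 = 0 + 1 + 0 + 1 = 2 ≡ 0 (mod 2).
  s_3 = 1 + 1 + 0 + 1 = 3 ≡ 1 (mod 2).
s = (1, 0, 1)^T — this equals column 5 of H (binary 101), so error is at position 5.
Correct: flip bit 5 of r = 1010001 to get c = 1010101.


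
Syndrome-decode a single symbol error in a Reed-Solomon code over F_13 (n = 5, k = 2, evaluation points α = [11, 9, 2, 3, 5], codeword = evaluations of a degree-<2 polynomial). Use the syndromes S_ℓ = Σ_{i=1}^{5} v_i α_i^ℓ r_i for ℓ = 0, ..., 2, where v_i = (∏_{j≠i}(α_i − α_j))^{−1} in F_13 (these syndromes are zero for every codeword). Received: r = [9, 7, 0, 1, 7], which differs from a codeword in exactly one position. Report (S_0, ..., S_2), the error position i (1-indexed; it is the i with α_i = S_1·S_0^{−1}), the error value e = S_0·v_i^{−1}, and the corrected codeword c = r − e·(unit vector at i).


S = (4, 7, 9), error at position 5, error magnitude e = 4, c = [9, 7, 0, 1, 3].

Step 1: column multipliers v_i = (∏_{j≠i}(α_i − α_j))^{−1} mod 13.
  i = 1 (α = 11): (11−9)(11−2)(11−3)(11−5) = 2·9·8·6 = 864 ≡ 6, so v_1 = 6^{−1} = 11 (mod 13).
  i = 2 (α = 9): (9−11)(9−2)(9−3)(9−5) = (−2)·7·6·4 = −336 ≡ 2, so v_2 = 2^{−1} = 7 (mod 13).
  i = 3 (α = 2): (2−11)(2−9)(2−3)(2−5) = (−9)·(−7)·(−1)·(−3) = 189 ≡ 7, so v_3 = 7^{−1} = 2 (mod 13).
  i = 4 (α = 3): (3−11)(3−9)(3−2)(3−5) = (−8)·(−6)·1·(−2) = −96 ≡ 8, so v_4 = 8^{−1} = 5 (mod 13).
  i = 5 (α = 5): (5−11)(5−9)(5−2)(5−3) = (−6)·(−4)·3·2 = 144 ≡ 1, so v_5 = 1^{−1} = 1 (mod 13).
  v = [11, 7, 2, 5, 1].
Step 2: syndromes of r = [9, 7, 0, 1, 7] (all sums mod 13).
  S_0 = Σ v_i r_i = 11·9 + 7·7 + 2·0 + 5·1 + 1·7 = 160 ≡ 4.
  S_1 = Σ v_i α_i r_i = 11·11·9 + 7·9·7 + 2·2·0 + 5·3·1 + 1·5·7 = 1580 ≡ 7.
  α_i^2 mod 13 = [4, 3, 4, 9, 12].
  S_2 = Σ v_i α_i^2 r_i = 11·4·9 + 7·3·7 + 2·4·0 + 5·9·1 + 1·12·7 = 672 ≡ 9.
  S = (4, 7, 9) ≠ 0, so r is not a codeword (an error is present).
Step 3: locate the error. For a single error e at position i, S_ℓ = v_i·e·α_i^ℓ, so α_err = S_1/S_0.
  S_0^{−1} = 4^{−1} = 10 (mod 13), so α_err = 7·10 = 70 ≡ 5 = α_5. Error position i = 5.
  Consistency check: S_2/S_1 = 9·2 = 18 ≡ 5 = α_err ✓ (single-error assumption holds).
Step 4: error magnitude e = S_0/v_5 = S_0·∏_{j≠5}(α_5 − α_j) = 4·1 = 4 ≡ 4 (mod 13).
Step 5: correct position 5: c_5 = r_5 − e = 7 − 4 ≡ 3 (mod 13). Hence c = [9, 7, 0, 1, 3].
  Check: interpolating c through the α_i gives m(x) = 11 + 1·x (degree < 2) with m(α_i) = c_i for every i, so c is indeed a codeword.


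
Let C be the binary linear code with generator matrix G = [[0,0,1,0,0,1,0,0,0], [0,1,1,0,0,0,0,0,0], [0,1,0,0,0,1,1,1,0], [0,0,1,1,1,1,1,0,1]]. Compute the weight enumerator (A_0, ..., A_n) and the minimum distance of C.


Weight distribution: A_0 = 1, A_2 = 4, A_4 = 5, A_6 = 6. Minimum distance d = 2.

Enumerate all 2^4 = 16 messages m ∈ F_2^4.
For each, compute codeword c = mG in F_2^9, then tally its weight.
  m = 0000 → c = 000000000, weight = 0.
  m = 1000 → c = 001001000, weight = 2.
  m = 0100 → c = 011000000, weight = 2.
  m = 1100 → c = 010001000, weight = 2.
  m = 0010 → c = 010001110, weight = 4.
  m = 1010 → c = 011000110, weight = 4.
  m = 0110 → c = 001001110, weight = 4.
  m = 1110 → c = 000000110, weight = 2.
  m = 0001 → c = 001111101, weight = 6.
  m = 1001 → c = 000110101, weight = 4.
  m = 0101 → c = 010111101, weight = 6.
  m = 1101 → c = 011110101, weight = 6.
  m = 0011 → c = 011110011, weight = 6.
  m = 1011 → c = 010111011, weight = 6.
  m = 0111 → c = 000110011, weight = 4.
  m = 1111 → c = 001111011, weight = 6.
Tally weights:
  weight 0: 1 codewords.
  weight 2: 4 codewords.
  weight 4: 5 codewords.
  weight 6: 6 codewords.
Minimum distance d = smallest w > 0 with A_w > 0 = 2.
Sanity: Σ A_w = 16 = 2^4 = 16 ✓.


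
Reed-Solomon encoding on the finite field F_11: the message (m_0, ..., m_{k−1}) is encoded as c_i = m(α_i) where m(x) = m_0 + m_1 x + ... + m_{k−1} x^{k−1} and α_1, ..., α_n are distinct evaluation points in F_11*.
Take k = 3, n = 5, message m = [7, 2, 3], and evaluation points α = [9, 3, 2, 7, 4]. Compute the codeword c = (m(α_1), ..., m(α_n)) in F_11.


c = [4, 7, 1, 3, 8]

Message polynomial: m(x) = 7 + 2·x + 3·x^2 (mod 11).
For each evaluation point α_i, compute m(α_i) mod 11:
  α_1 = 9: Horner steps 3 → 7 → 4, so m(9) = 4.
  α_2 = 3: Horner steps 3 → 0 → 7, so m(3) = 7.
  α_3 = 2: Horner steps 3 → 8 → 1, so m(2) = 1.
  α_4 = 7: Horner steps 3 → 1 → 3, so m(7) = 3.
  α_5 = 4: Horner steps 3 → 3 → 8, so m(4) = 8.
Codeword c = [4, 7, 1, 3, 8] ∈ F_11^5.


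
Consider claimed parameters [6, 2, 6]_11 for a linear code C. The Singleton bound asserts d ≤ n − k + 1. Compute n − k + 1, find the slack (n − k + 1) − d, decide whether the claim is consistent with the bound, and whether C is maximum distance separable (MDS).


Singleton RHS = n − k + 1 = 5, slack = -1, bound violated (no such code; not MDS).

Singleton bound: d ≤ n − k + 1.
Here n = 6, k = 2, so n − k + 1 = 5.
Given d = 6, check d ≤ 5: NO.
Slack = (n − k + 1) − d = -1.
The slack is negative: d = 6 exceeds n − k + 1 = 5 by 1, so the Singleton bound is violated and no linear [6, 2, 6]_11 code can exist. In particular it is not MDS (MDS requires d = n − k + 1 exactly).
Description: the claimed parameters are [6, 2, 6]_11; such a code would be impossible (violates the Singleton bound).


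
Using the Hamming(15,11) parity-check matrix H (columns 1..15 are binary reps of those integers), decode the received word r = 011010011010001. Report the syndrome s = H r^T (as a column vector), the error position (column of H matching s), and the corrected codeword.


s = (0, 0, 0, 1)^T, error position = 1, corrected codeword c = 111010011010001

Compute s = H r^T mod 2 one row at a time:
  s_1 = 1 + 1 + 0 + 1 + 0 + 0 + 0 + 1 = 4 ≡ 0 (mod 2).
  s_2 = 0 + 1 + 0 + 0 + 0 + 0 + 0 + 1 = 2 ≡ 0 (mod 2).
  s_3 = 1 + 1 + 0 + 0 + 0 + 1 + 0 + 1 = 4 ≡ 0 (mod 2).
  s_4 = 0 + 1 + 1 + 0 + 1 + 1 + 0 + 1 = 5 ≡ 1 (mod 2).
s = (0, 0, 0, 1)^T — this equals column 1 of H (binary 0001), so error is at position 1.
Correct: flip bit 1 of r = 011010011010001 to get c = 111010011010001.


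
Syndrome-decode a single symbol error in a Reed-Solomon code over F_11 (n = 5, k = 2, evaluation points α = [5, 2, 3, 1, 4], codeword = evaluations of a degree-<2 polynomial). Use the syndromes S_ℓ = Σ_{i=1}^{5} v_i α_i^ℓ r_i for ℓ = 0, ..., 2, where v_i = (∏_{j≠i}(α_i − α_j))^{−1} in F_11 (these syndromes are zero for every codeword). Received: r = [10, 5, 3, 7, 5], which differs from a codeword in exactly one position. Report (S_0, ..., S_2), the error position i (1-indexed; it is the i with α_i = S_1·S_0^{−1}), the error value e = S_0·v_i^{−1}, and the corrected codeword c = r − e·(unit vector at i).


S = (3, 1, 4), error at position 5, error magnitude e = 4, c = [10, 5, 3, 7, 1].

Step 1: column multipliers v_i = (∏_{j≠i}(α_i − α_j))^{−1} mod 11.
  i = 1 (α = 5): (5−2)(5−3)(5−1)(5−4) = 3·2·4·1 = 24 ≡ 2, so v_1 = 2^{−1} = 6 (mod 11).
  i = 2 (α = 2): (2−5)(2−3)(2−1)(2−4) = (−3)·(−1)·1·(−2) = −6 ≡ 5, so v_2 = 5^{−1} = 9 (mod 11).
  i = 3 (α = 3): (3−5)(3−2)(3−1)(3−4) = (−2)·1·2·(−1) = 4 ≡ 4, so v_3 = 4^{−1} = 3 (mod 11).
  i = 4 (α = 1): (1−5)(1−2)(1−3)(1−4) = (−4)·(−1)·(−2)·(−3) = 24 ≡ 2, so v_4 = 2^{−1} = 6 (mod 11).
  i = 5 (α = 4): (4−5)(4−2)(4−3)(4−1) = (−1)·2·1·3 = −6 ≡ 5, so v_5 = 5^{−1} = 9 (mod 11).
  v = [6, 9, 3, 6, 9].
Step 2: syndromes of r = [10, 5, 3, 7, 5] (all sums mod 11).
  S_0 = Σ v_i r_i = 6·10 + 9·5 + 3·3 + 6·7 + 9·5 = 201 ≡ 3.
  S_1 = Σ v_i α_i r_i = 6·5·10 + 9·2·5 + 3·3·3 + 6·1·7 + 9·4·5 = 639 ≡ 1.
  α_i^2 mod 11 = [3, 4, 9, 1, 5].
  S_2 = Σ v_i α_i^2 r_i = 6·3·10 + 9·4·5 + 3·9·3 + 6·1·7 + 9·5·5 = 708 ≡ 4.
  S = (3, 1, 4) ≠ 0, so r is not a codeword (an error is present).
Step 3: locate the error. For a single error e at position i, S_ℓ = v_i·e·α_i^ℓ, so α_err = S_1/S_0.
  S_0^{−1} = 3^{−1} = 4 (mod 11), so α_err = 1·4 = 4 ≡ 4 = α_5. Error position i = 5.
  Consistency check: S_2/S_1 = 4·1 = 4 ≡ 4 = α_err ✓ (single-error assumption holds).
Step 4: error magnitude e = S_0/v_5 = S_0·∏_{j≠5}(α_5 − α_j) = 3·5 = 15 ≡ 4 (mod 11).
Step 5: correct position 5: c_5 = r_5 − e = 5 − 4 ≡ 1 (mod 11). Hence c = [10, 5, 3, 7, 1].
  Check: interpolating c through the α_i gives m(x) = 9 + 9·x (degree < 2) with m(α_i) = c_i for every i, so c is indeed a codeword.


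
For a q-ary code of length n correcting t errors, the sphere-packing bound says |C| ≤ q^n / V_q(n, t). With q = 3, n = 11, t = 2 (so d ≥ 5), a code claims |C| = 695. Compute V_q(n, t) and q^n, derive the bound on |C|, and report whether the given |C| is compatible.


V_q(n, t) = 243, q^n = 177147, Hamming bound = 729, |C| = 695 ≤ bound (satisfied).

Step 1: Compute V_q(n, t) = Σ_{j=0}^2 C(n, j) (q−1)^j.
  j = 0: C(11,0)·(2)^0 = 1·1 = 1.
  j = 1: C(11,1)·(2)^1 = 11·2 = 22.
  j = 2: C(11,2)·(2)^2 = 55·4 = 220.
  V_q(n, t) = 1 + 22 + 220 = 243.
Step 2: q^n = 3^11 = 177147.
Step 3: Hamming bound ⌊q^n / V_q(n,t)⌋ = ⌊177147/243⌋ = 729.
Step 4: Compare |C| = 695 to 729: satisfied.
The claimed |C| lies below the Hamming bound.


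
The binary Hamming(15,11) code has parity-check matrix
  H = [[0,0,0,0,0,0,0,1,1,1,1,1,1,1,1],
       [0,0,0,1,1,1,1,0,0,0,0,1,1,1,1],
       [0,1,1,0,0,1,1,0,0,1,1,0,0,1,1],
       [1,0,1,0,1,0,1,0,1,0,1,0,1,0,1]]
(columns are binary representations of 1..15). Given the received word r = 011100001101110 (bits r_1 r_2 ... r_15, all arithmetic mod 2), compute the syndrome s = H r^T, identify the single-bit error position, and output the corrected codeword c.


s = (1, 0, 0, 1)^T, error position = 9, corrected codeword c = 011100000101110

Compute s = H r^T mod 2 one row at a time:
  s_1 = 0 + 1 + 1 + 0 + 1 + 1 + 1 + 0 = 5 ≡ 1 (mod 2).
  s_2 = 1 + 0 + 0 + 0 + 1 + 1 + 1 + 0 = 4 ≡ 0 (mod 2).
  s_3 = 1 + 1 + 0 + 0 + 1 + 0 + 1 + 0 = 4 ≡ 0 (mod 2).
  s_4 = 0 + 1 + 0 + 0 + 1 + 0 + 1 + 0 = 3 ≡ 1 (mod 2).
s = (1, 0, 0, 1)^T — this equals column 9 of H (binary 1001), so error is at position 9.
Correct: flip bit 9 of r = 011100001101110 to get c = 011100000101110.


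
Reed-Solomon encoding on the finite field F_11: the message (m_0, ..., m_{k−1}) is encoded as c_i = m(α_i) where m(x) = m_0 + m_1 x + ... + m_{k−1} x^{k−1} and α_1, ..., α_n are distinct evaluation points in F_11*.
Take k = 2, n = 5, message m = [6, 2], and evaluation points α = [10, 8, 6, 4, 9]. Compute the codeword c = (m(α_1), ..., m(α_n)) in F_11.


c = [4, 0, 7, 3, 2]

Message polynomial: m(x) = 6 + 2·x (mod 11).
For each evaluation point α_i, compute m(α_i) mod 11:
  α_1 = 10: Horner steps 2 → 4, so m(10) = 4.
  α_2 = 8: Horner steps 2 → 0, so m(8) = 0.
  α_3 = 6: Horner steps 2 → 7, so m(6) = 7.
  α_4 = 4: Horner steps 2 → 3, so m(4) = 3.
  α_5 = 9: Horner steps 2 → 2, so m(9) = 2.
Codeword c = [4, 0, 7, 3, 2] ∈ F_11^5.


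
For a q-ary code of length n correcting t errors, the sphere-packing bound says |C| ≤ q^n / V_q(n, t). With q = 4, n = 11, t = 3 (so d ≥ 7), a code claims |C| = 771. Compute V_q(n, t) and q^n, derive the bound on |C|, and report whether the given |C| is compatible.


V_q(n, t) = 4984, q^n = 4194304, Hamming bound = 841, |C| = 771 ≤ bound (satisfied).

Step 1: Compute V_q(n, t) = Σ_{j=0}^3 C(n, j) (q−1)^j.
  j = 0: C(11,0)·(3)^0 = 1·1 = 1.
  j = 1: C(11,1)·(3)^1 = 11·3 = 33.
  j = 2: C(11,2)·(3)^2 = 55·9 = 495.
  j = 3: C(11,3)·(3)^3 = 165·27 = 4455.
  V_q(n, t) = 1 + 33 + 495 + 4455 = 4984.
Step 2: q^n = 4^11 = 4194304.
Step 3: Hamming bound ⌊q^n / V_q(n,t)⌋ = ⌊4194304/4984⌋ = 841.
Step 4: Compare |C| = 771 to 841: satisfied.
The claimed |C| lies below the Hamming bound.


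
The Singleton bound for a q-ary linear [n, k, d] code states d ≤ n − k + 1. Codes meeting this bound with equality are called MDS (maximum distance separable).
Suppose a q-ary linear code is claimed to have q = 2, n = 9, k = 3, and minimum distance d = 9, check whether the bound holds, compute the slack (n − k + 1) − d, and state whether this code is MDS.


Singleton RHS = n − k + 1 = 7, slack = -2, bound violated (no such code; not MDS).

Singleton bound: d ≤ n − k + 1.
Here n = 9, k = 3, so n − k + 1 = 7.
Given d = 9, check d ≤ 7: NO.
Slack = (n − k + 1) − d = -2.
The slack is negative: d = 9 exceeds n − k + 1 = 7 by 2, so the Singleton bound is violated and no linear [9, 3, 9]_2 code can exist. In particular it is not MDS (MDS requires d = n − k + 1 exactly).
Description: the claimed parameters are [9, 3, 9]_2; such a code would be impossible (violates the Singleton bound).


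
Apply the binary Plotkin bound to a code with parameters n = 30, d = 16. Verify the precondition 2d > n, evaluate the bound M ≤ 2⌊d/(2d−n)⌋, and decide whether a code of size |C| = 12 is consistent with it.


Plotkin bound M ≤ 16; given |C| = 12 ≤ bound (satisfied).

Check applicability: 2d = 32, n = 30.
2d − n = 2 > 0, so Plotkin applies.
Compute d/(2d−n) = 16/2 ≈ 8.0000.
⌊d/(2d−n)⌋ = 8.
Plotkin bound: M ≤ 2·8 = 16.
Given |C| = 12, check: satisfied.
This |C| is below the Plotkin bound.


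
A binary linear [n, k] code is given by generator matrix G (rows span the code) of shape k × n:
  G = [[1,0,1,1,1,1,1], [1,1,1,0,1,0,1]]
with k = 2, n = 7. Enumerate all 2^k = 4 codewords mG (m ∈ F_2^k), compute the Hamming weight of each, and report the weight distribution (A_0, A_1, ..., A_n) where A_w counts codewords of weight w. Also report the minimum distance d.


Weight distribution: A_0 = 1, A_3 = 1, A_5 = 1, A_6 = 1. Minimum distance d = 3.

Enumerate all 2^2 = 4 messages m ∈ F_2^2.
For each, compute codeword c = mG in F_2^7, then tally its weight.
  m = 00 → c = 0000000, weight = 0.
  m = 10 → c = 1011111, weight = 6.
  m = 01 → c = 1110101, weight = 5.
  m = 11 → c = 0101010, weight = 3.
Tally weights:
  weight 0: 1 codewords.
  weight 3: 1 codewords.
  weight 5: 1 codewords.
  weight 6: 1 codewords.
Minimum distance d = smallest w > 0 with A_w > 0 = 3.
Sanity: Σ A_w = 4 = 2^2 = 4 ✓.


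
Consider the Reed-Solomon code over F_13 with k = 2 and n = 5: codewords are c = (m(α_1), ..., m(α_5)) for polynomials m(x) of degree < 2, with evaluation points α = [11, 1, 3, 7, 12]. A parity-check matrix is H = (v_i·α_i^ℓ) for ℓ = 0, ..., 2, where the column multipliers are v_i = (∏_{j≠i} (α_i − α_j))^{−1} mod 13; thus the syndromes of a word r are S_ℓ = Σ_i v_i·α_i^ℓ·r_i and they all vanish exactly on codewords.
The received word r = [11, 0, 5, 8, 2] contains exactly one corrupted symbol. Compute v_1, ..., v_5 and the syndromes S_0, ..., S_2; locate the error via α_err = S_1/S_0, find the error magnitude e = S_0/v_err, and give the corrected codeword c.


S = (6, 6, 6), error at position 2, error magnitude e = 3, c = [11, 10, 5, 8, 2].

Step 1: column multipliers v_i = (∏_{j≠i}(α_i − α_j))^{−1} mod 13.
  i = 1 (α = 11): (11−1)(11−3)(11−7)(11−12) = 10·8·4·(−1) = −320 ≡ 5, so v_1 = 5^{−1} = 8 (mod 13).
  i = 2 (α = 1): (1−11)(1−3)(1−7)(1−12) = (−10)·(−2)·(−6)·(−11) = 1320 ≡ 7, so v_2 = 7^{−1} = 2 (mod 13).
  i = 3 (α = 3): (3−11)(3−1)(3−7)(3−12) = (−8)·2·(−4)·(−9) = −576 ≡ 9, so v_3 = 9^{−1} = 3 (mod 13).
  i = 4 (α = 7): (7−11)(7−1)(7−3)(7−12) = (−4)·6·4·(−5) = 480 ≡ 12, so v_4 = 12^{−1} = 12 (mod 13).
  i = 5 (α = 12): (12−11)(12−1)(12−3)(12−7) = 1·11·9·5 = 495 ≡ 1, so v_5 = 1^{−1} = 1 (mod 13).
  v = [8, 2, 3, 12, 1].
Step 2: syndromes of r = [11, 0, 5, 8, 2] (all sums mod 13).
  S_0 = Σ v_i r_i = 8·11 + 2·0 + 3·5 + 12·8 + 1·2 = 201 ≡ 6.
  S_1 = Σ v_i α_i r_i = 8·11·11 + 2·1·0 + 3·3·5 + 12·7·8 + 1·12·2 = 1709 ≡ 6.
  α_i^2 mod 13 = [4, 1, 9, 10, 1].
  S_2 = Σ v_i α_i^2 r_i = 8·4·11 + 2·1·0 + 3·9·5 + 12·10·8 + 1·1·2 = 1449 ≡ 6.
  S = (6, 6, 6) ≠ 0, so r is not a codeword (an error is present).
Step 3: locate the error. For a single error e at position i, S_ℓ = v_i·e·α_i^ℓ, so α_err = S_1/S_0.
  S_0^{−1} = 6^{−1} = 11 (mod 13), so α_err = 6·11 = 66 ≡ 1 = α_2. Error position i = 2.
  Consistency check: S_2/S_1 = 6·11 = 66 ≡ 1 = α_err ✓ (single-error assumption holds).
Step 4: error magnitude e = S_0/v_2 = S_0·∏_{j≠2}(α_2 − α_j) = 6·7 = 42 ≡ 3 (mod 13).
Step 5: correct position 2: c_2 = r_2 − e = 0 − 3 ≡ 10 (mod 13). Hence c = [11, 10, 5, 8, 2].
  Check: interpolating c through the α_i gives m(x) = 6 + 4·x (degree < 2) with m(α_i) = c_i for every i, so c is indeed a codeword.


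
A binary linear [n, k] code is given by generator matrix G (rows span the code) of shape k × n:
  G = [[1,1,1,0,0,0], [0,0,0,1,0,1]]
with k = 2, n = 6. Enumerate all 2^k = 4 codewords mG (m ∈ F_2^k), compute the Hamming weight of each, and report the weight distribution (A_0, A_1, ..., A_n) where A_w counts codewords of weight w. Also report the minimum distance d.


Weight distribution: A_0 = 1, A_2 = 1, A_3 = 1, A_5 = 1. Minimum distance d = 2.

Enumerate all 2^2 = 4 messages m ∈ F_2^2.
For each, compute codeword c = mG in F_2^6, then tally its weight.
  m = 00 → c = 000000, weight = 0.
  m = 10 → c = 111000, weight = 3.
  m = 01 → c = 000101, weight = 2.
  m = 11 → c = 111101, weight = 5.
Tally weights:
  weight 0: 1 codewords.
  weight 2: 1 codewords.
  weight 3: 1 codewords.
  weight 5: 1 codewords.
Minimum distance d = smallest w > 0 with A_w > 0 = 2.
Sanity: Σ A_w = 4 = 2^2 = 4 ✓.


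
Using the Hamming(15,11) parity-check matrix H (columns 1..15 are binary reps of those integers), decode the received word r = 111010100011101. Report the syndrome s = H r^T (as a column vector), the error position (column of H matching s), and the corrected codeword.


s = (0, 1, 1, 1)^T, error position = 7, corrected codeword c = 111010000011101

Compute s = H r^T mod 2 one row at a time:
  s_1 = 0 + 0 + 0 + 1 + 1 + 1 + 0 + 1 = 4 ≡ 0 (mod 2).
  s_2 = 0 + 1 + 0 + 1 + 1 + 1 + 0 + 1 = 5 ≡ 1 (mod 2).
  s_3 = 1 + 1 + 0 + 1 + 0 + 1 + 0 + 1 = 5 ≡ 1 (mod 2).
  s_4 = 1 + 1 + 1 + 1 + 0 + 1 + 1 + 1 = 7 ≡ 1 (mod 2).
s = (0, 1, 1, 1)^T — this equals column 7 of H (binary 0111), so error is at position 7.
Correct: flip bit 7 of r = 111010100011101 to get c = 111010000011101.


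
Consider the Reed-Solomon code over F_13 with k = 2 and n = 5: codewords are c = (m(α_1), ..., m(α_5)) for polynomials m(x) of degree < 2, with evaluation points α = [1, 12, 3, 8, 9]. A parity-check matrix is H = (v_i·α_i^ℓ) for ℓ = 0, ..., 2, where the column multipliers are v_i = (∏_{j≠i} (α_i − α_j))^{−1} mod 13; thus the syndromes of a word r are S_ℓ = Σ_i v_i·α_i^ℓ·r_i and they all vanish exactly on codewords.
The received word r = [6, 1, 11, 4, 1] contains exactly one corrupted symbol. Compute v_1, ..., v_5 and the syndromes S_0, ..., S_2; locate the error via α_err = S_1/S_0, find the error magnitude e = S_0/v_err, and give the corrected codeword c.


S = (12, 4, 10), error at position 5, error magnitude e = 1, c = [6, 1, 11, 4, 0].

Step 1: column multipliers v_i = (∏_{j≠i}(α_i − α_j))^{−1} mod 13.
  i = 1 (α = 1): (1−12)(1−3)(1−8)(1−9) = (−11)·(−2)·(−7)·(−8) = 1232 ≡ 10, so v_1 = 10^{−1} = 4 (mod 13).
  i = 2 (α = 12): (12−1)(12−3)(12−8)(12−9) = 11·9·4·3 = 1188 ≡ 5, so v_2 = 5^{−1} = 8 (mod 13).
  i = 3 (α = 3): (3−1)(3−12)(3−8)(3−9) = 2·(−9)·(−5)·(−6) = −540 ≡ 6, so v_3 = 6^{−1} = 11 (mod 13).
  i = 4 (α = 8): (8−1)(8−12)(8−3)(8−9) = 7·(−4)·5·(−1) = 140 ≡ 10, so v_4 = 10^{−1} = 4 (mod 13).
  i = 5 (α = 9): (9−1)(9−12)(9−3)(9−8) = 8·(−3)·6·1 = −144 ≡ 12, so v_5 = 12^{−1} = 12 (mod 13).
  v = [4, 8, 11, 4, 12].
Step 2: syndromes of r = [6, 1, 11, 4, 1] (all sums mod 13).
  S_0 = Σ v_i r_i = 4·6 + 8·1 + 11·11 + 4·4 + 12·1 = 181 ≡ 12.
  S_1 = Σ v_i α_i r_i = 4·1·6 + 8·12·1 + 11·3·11 + 4·8·4 + 12·9·1 = 719 ≡ 4.
  α_i^2 mod 13 = [1, 1, 9, 12, 3].
  S_2 = Σ v_i α_i^2 r_i = 4·1·6 + 8·1·1 + 11·9·11 + 4·12·4 + 12·3·1 = 1349 ≡ 10.
  S = (12, 4, 10) ≠ 0, so r is not a codeword (an error is present).
Step 3: locate the error. For a single error e at position i, S_ℓ = v_i·e·α_i^ℓ, so α_err = S_1/S_0.
  S_0^{−1} = 12^{−1} = 12 (mod 13), so α_err = 4·12 = 48 ≡ 9 = α_5. Error position i = 5.
  Consistency check: S_2/S_1 = 10·10 = 100 ≡ 9 = α_err ✓ (single-error assumption holds).
Step 4: error magnitude e = S_0/v_5 = S_0·∏_{j≠5}(α_5 − α_j) = 12·12 = 144 ≡ 1 (mod 13).
Step 5: correct position 5: c_5 = r_5 − e = 1 − 1 ≡ 0 (mod 13). Hence c = [6, 1, 11, 4, 0].
  Check: interpolating c through the α_i gives m(x) = 10 + 9·x (degree < 2) with m(α_i) = c_i for every i, so c is indeed a codeword.


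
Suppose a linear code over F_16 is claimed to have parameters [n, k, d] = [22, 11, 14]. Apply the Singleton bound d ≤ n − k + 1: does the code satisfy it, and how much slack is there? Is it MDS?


Singleton RHS = n − k + 1 = 12, slack = -2, bound violated (no such code; not MDS).

Singleton bound: d ≤ n − k + 1.
Here n = 22, k = 11, so n − k + 1 = 12.
Given d = 14, check d ≤ 12: NO.
Slack = (n − k + 1) − d = -2.
The slack is negative: d = 14 exceeds n − k + 1 = 12 by 2, so the Singleton bound is violated and no linear [22, 11, 14]_16 code can exist. In particular it is not MDS (MDS requires d = n − k + 1 exactly).
Description: the claimed parameters are [22, 11, 14]_16; such a code would be impossible (violates the Singleton bound).


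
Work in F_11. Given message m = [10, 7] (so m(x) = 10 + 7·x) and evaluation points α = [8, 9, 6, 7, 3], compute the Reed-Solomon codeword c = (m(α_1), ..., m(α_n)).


c = [0, 7, 8, 4, 9]

Message polynomial: m(x) = 10 + 7·x (mod 11).
For each evaluation point α_i, compute m(α_i) mod 11:
  α_1 = 8: Horner steps 7 → 0, so m(8) = 0.
  α_2 = 9: Horner steps 7 → 7, so m(9) = 7.
  α_3 = 6: Horner steps 7 → 8, so m(6) = 8.
  α_4 = 7: Horner steps 7 → 4, so m(7) = 4.
  α_5 = 3: Horner steps 7 → 9, so m(3) = 9.
Codeword c = [0, 7, 8, 4, 9] ∈ F_11^5.


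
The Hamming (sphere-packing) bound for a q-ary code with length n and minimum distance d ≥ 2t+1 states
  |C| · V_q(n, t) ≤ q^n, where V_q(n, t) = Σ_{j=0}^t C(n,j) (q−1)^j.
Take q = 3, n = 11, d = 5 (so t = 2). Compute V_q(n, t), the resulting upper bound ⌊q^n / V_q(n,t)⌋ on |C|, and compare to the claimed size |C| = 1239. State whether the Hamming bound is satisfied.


V_q(n, t) = 243, q^n = 177147, Hamming bound = 729, |C| = 1239 > bound (violated).

Step 1: Compute V_q(n, t) = Σ_{j=0}^2 C(n, j) (q−1)^j.
  j = 0: C(11,0)·(2)^0 = 1·1 = 1.
  j = 1: C(11,1)·(2)^1 = 11·2 = 22.
  j = 2: C(11,2)·(2)^2 = 55·4 = 220.
  V_q(n, t) = 1 + 22 + 220 = 243.
Step 2: q^n = 3^11 = 177147.
Step 3: Hamming bound ⌊q^n / V_q(n,t)⌋ = ⌊177147/243⌋ = 729.
Step 4: Compare |C| = 1239 to 729: violated.
The claimed |C| lies above the Hamming bound, so no 3-ary code of length 11 with d ≥ 5 can have 1239 codewords.


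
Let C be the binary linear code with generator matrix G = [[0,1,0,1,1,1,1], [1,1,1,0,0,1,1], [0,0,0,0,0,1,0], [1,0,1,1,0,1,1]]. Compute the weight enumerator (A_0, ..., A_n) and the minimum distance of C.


Weight distribution: A_0 = 1, A_1 = 1, A_2 = 2, A_3 = 2, A_4 = 5, A_5 = 5. Minimum distance d = 1.

Enumerate all 2^4 = 16 messages m ∈ F_2^4.
For each, compute codeword c = mG in F_2^7, then tally its weight.
  m = 0000 → c = 0000000, weight = 0.
  m = 1000 → c = 0101111, weight = 5.
  m = 0100 → c = 1110011, weight = 5.
  m = 1100 → c = 1011100, weight = 4.
  m = 0010 → c = 0000010, weight = 1.
  m = 1010 → c = 0101101, weight = 4.
  m = 0110 → c = 1110001, weight = 4.
  m = 1110 → c = 1011110, weight = 5.
  m = 0001 → c = 1011011, weight = 5.
  m = 1001 → c = 1110100, weight = 4.
  m = 0101 → c = 0101000, weight = 2.
  m = 1101 → c = 0000111, weight = 3.
  m = 0011 → c = 1011001, weight = 4.
  m = 1011 → c = 1110110, weight = 5.
  m = 0111 → c = 0101010, weight = 3.
  m = 1111 → c = 0000101, weight = 2.
Tally weights:
  weight 0: 1 codewords.
  weight 1: 1 codewords.
  weight 2: 2 codewords.
  weight 3: 2 codewords.
  weight 4: 5 codewords.
  weight 5: 5 codewords.
Minimum distance d = smallest w > 0 with A_w > 0 = 1.
Sanity: Σ A_w = 16 = 2^4 = 16 ✓.


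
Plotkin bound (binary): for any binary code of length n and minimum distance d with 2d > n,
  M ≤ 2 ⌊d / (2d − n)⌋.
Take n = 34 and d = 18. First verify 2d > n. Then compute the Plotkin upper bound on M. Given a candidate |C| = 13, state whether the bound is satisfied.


Plotkin bound M ≤ 18; given |C| = 13 ≤ bound (satisfied).

Check applicability: 2d = 36, n = 34.
2d − n = 2 > 0, so Plotkin applies.
Compute d/(2d−n) = 18/2 ≈ 9.0000.
⌊d/(2d−n)⌋ = 9.
Plotkin bound: M ≤ 2·9 = 18.
Given |C| = 13, check: satisfied.
This |C| is below the Plotkin bound.


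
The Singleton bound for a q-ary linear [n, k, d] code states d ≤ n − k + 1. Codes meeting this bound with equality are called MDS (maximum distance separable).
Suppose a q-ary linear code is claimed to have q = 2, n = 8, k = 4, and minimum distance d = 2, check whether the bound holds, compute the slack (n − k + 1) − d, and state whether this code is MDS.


Singleton RHS = n − k + 1 = 5, slack = 3, bound satisfied, not MDS.

Singleton bound: d ≤ n − k + 1.
Here n = 8, k = 4, so n − k + 1 = 5.
Given d = 2, check d ≤ 5: YES.
Slack = (n − k + 1) − d = 3.
The code is NOT MDS (slack = 3 > 0).
Description: the claimed parameters are [8, 4, 2]_2; such a code would be non-MDS.


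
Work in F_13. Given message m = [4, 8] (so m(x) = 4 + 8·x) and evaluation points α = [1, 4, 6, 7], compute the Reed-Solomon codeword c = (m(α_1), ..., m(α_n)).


c = [12, 10, 0, 8]

Message polynomial: m(x) = 4 + 8·x (mod 13).
For each evaluation point α_i, compute m(α_i) mod 13:
  α_1 = 1: Horner steps 8 → 12, so m(1) = 12.
  α_2 = 4: Horner steps 8 → 10, so m(4) = 10.
  α_3 = 6: Horner steps 8 → 0, so m(6) = 0.
  α_4 = 7: Horner steps 8 → 8, so m(7) = 8.
Codeword c = [12, 10, 0, 8] ∈ F_13^4.


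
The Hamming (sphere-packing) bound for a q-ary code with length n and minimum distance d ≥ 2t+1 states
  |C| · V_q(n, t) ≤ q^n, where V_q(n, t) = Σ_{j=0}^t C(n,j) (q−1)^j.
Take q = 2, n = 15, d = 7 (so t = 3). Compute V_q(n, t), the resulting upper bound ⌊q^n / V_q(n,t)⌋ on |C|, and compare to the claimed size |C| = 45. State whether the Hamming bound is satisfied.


V_q(n, t) = 576, q^n = 32768, Hamming bound = 56, |C| = 45 ≤ bound (satisfied).

Step 1: Compute V_q(n, t) = Σ_{j=0}^3 C(n, j) (q−1)^j.
  j = 0: C(15,0)·(1)^0 = 1·1 = 1.
  j = 1: C(15,1)·(1)^1 = 15·1 = 15.
  j = 2: C(15,2)·(1)^2 = 105·1 = 105.
  j = 3: C(15,3)·(1)^3 = 455·1 = 455.
  V_q(n, t) = 1 + 15 + 105 + 455 = 576.
Step 2: q^n = 2^15 = 32768.
Step 3: Hamming bound ⌊q^n / V_q(n,t)⌋ = ⌊32768/576⌋ = 56.
Step 4: Compare |C| = 45 to 56: satisfied.
The claimed |C| lies below the Hamming bound.


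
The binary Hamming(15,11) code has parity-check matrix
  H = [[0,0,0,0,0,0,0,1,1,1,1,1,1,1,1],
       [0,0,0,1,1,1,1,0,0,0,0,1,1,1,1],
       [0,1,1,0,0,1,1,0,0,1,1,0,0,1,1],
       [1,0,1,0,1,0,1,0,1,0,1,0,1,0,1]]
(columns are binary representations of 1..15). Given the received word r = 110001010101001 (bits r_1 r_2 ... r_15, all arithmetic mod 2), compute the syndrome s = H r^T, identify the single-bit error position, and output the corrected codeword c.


s = (0, 1, 0, 0)^T, error position = 4, corrected codeword c = 110101010101001

Compute s = H r^T mod 2 one row at a time:
  s_1 = 1 + 0 + 1 + 0 + 1 + 0 + 0 + 1 = 4 ≡ 0 (mod 2).
  s_2 = 0 + 0 + 1 + 0 + 1 + 0 + 0 + 1 = 3 ≡ 1 (mod 2).
  s_3 = 1 + 0 + 1 + 0 + 1 + 0 + 0 + 1 = 4 ≡ 0 (mod 2).
  s_4 = 1 + 0 + 0 + 0 + 0 + 0 + 0 + 1 = 2 ≡ 0 (mod 2).
s = (0, 1, 0, 0)^T — this equals column 4 of H (binary 0100), so error is at position 4.
Correct: flip bit 4 of r = 110001010101001 to get c = 110101010101001.


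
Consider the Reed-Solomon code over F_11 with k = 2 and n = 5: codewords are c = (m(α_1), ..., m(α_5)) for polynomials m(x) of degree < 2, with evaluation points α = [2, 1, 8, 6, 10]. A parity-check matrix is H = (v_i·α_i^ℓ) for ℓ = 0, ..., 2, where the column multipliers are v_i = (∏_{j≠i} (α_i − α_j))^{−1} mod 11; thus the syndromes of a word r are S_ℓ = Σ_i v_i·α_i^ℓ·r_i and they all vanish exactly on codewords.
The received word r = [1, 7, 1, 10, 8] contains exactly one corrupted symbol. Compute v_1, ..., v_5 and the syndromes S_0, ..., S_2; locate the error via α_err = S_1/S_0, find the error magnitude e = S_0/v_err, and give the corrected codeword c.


S = (10, 3, 2), error at position 3, error magnitude e = 3, c = [1, 7, 9, 10, 8].

Step 1: column multipliers v_i = (∏_{j≠i}(α_i − α_j))^{−1} mod 11.
  i = 1 (α = 2): (2−1)(2−8)(2−6)(2−10) = 1·(−6)·(−4)·(−8) = −192 ≡ 6, so v_1 = 6^{−1} = 2 (mod 11).
  i = 2 (α = 1): (1−2)(1−8)(1−6)(1−10) = (−1)·(−7)·(−5)·(−9) = 315 ≡ 7, so v_2 = 7^{−1} = 8 (mod 11).
  i = 3 (α = 8): (8−2)(8−1)(8−6)(8−10) = 6·7·2·(−2) = −168 ≡ 8, so v_3 = 8^{−1} = 7 (mod 11).
  i = 4 (α = 6): (6−2)(6−1)(6−8)(6−10) = 4·5·(−2)·(−4) = 160 ≡ 6, so v_4 = 6^{−1} = 2 (mod 11).
  i = 5 (α = 10): (10−2)(10−1)(10−8)(10−6) = 8·9·2·4 = 576 ≡ 4, so v_5 = 4^{−1} = 3 (mod 11).
  v = [2, 8, 7, 2, 3].
Step 2: syndromes of r = [1, 7, 1, 10, 8] (all sums mod 11).
  S_0 = Σ v_i r_i = 2·1 + 8·7 + 7·1 + 2·10 + 3·8 = 109 ≡ 10.
  S_1 = Σ v_i α_i r_i = 2·2·1 + 8·1·7 + 7·8·1 + 2·6·10 + 3·10·8 = 476 ≡ 3.
  α_i^2 mod 11 = [4, 1, 9, 3, 1].
  S_2 = Σ v_i α_i^2 r_i = 2·4·1 + 8·1·7 + 7·9·1 + 2·3·10 + 3·1·8 = 211 ≡ 2.
  S = (10, 3, 2) ≠ 0, so r is not a codeword (an error is present).
Step 3: locate the error. For a single error e at position i, S_ℓ = v_i·e·α_i^ℓ, so α_err = S_1/S_0.
  S_0^{−1} = 10^{−1} = 10 (mod 11), so α_err = 3·10 = 30 ≡ 8 = α_3. Error position i = 3.
  Consistency check: S_2/S_1 = 2·4 = 8 ≡ 8 = α_err ✓ (single-error assumption holds).
Step 4: error magnitude e = S_0/v_3 = S_0·∏_{j≠3}(α_3 − α_j) = 10·8 = 80 ≡ 3 (mod 11).
Step 5: correct position 3: c_3 = r_3 − e = 1 − 3 ≡ 9 (mod 11). Hence c = [1, 7, 9, 10, 8].
  Check: interpolating c through the α_i gives m(x) = 2 + 5·x (degree < 2) with m(α_i) = c_i for every i, so c is indeed a codeword.
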